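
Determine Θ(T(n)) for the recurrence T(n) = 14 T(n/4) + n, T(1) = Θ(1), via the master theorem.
T(n) = Θ(n^(log_4 14))

Master theorem: compare f(n) = n to n^(log_4 14) where log_4 14 ≈ 1.904. Since 1 < log_4 14, we have f(n) = O(n^(log_4 14 − ε)) for some ε > 0 — Case 1. Hence T(n) = Θ(n^(log_4 14)).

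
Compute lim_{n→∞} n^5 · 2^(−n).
lim = 0

Exponentials with base > 1 dominate every fixed polynomial: for any fixed c, n^c / 2^n → 0 as n → ∞ (e.g. by the ratio test, or by writing 2^n = e^(n ln 2) and noting e^(n ln 2) / n^c → ∞). Hence n^5 · 2^(−n) = n^5 / 2^n → 0.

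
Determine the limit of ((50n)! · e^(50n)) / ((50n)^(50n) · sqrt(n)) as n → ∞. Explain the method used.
lim = sqrt(2π·50)

Stirling: (50n)! ~ sqrt(2π·50n) · (50n/e)^(50n). Hence
  (50n)! · e^(50n) / (50n)^(50n) ~ sqrt(2π·50n).
Dividing by sqrt(n): sqrt(2π·50n) / sqrt(n) = sqrt(2π·50) · n^((1−1)/2), so the limit is sqrt(2π·50).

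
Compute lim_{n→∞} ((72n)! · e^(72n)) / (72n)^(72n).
lim = ∞

Stirling: (72n)! ~ sqrt(2π·72n) · (72n/e)^(72n). Hence
  (72n)! · e^(72n) / (72n)^(72n) ~ sqrt(2π·72n) = sqrt(2π·72) · sqrt(n) → ∞.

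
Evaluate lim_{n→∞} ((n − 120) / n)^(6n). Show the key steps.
lim = e^(−720)

Rewrite as (1 − 120/n)^(6n). By the standard limit (1 + x/n)^n → e^x, we have (1 − 120/n)^n → e^(−120), and raising to the 6th power gives e^(−720).
More precisely, ln[(1 − 120/n)^(6n)] = 6n · ln(1 − 120/n) = 6n · (-120/n + O(1/n^2)) = -720 + O(1/n) → -720.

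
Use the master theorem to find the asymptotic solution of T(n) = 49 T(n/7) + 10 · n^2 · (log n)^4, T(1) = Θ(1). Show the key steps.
T(n) = Θ(n^2 · (log n)^5)

Here log_7 49 = 2 and f(n) = 10 · n^2 · (log n)^4 = Θ(n^(log_7 49) · (log n)^4). This is the extended Case 2 of the master theorem (f matches the critical exponent up to log factors), giving T(n) = Θ(n^(log_7 49) · (log n)^(4+1)) = Θ(n^2 · (log n)^5).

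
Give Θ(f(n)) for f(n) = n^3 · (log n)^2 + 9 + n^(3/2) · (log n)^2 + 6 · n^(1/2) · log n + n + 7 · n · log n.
f(n) ∈ Θ(n^3 · (log n)^2)

Compare the terms by growth order. For large n, n^a · (log n)^b dominates n^a' · (log n)^b' iff a > a', or (a = a' and b > b'). Ranking the 6 terms shows the dominant one is n^3 · (log n)^2. Hence f(n) ∈ Θ(n^3 · (log n)^2).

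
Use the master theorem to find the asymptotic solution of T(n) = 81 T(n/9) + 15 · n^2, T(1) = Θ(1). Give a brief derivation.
T(n) = Θ(n^2 log n)

log_9 81 = 2, and f(n) = 15 · n^2 = Θ(n^(log_9 81)). This is Case 2 of the master theorem: T(n) = Θ(f(n) · log n) = Θ(n^2 log n).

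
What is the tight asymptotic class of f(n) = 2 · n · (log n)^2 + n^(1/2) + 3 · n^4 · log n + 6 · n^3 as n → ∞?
f(n) ∈ Θ(n^4 · log n)

Compare the terms by growth order. For large n, n^a · (log n)^b dominates n^a' · (log n)^b' iff a > a', or (a = a' and b > b'). Ranking the 4 terms shows the dominant one is 3 · n^4 · log n. Hence f(n) ∈ Θ(n^4 · log n).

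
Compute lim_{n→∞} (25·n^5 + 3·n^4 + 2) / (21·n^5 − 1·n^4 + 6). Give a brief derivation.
lim = 25/21

For large n the leading n^5 terms dominate both numerator and denominator. Dividing top and bottom by n^5, every other term tends to 0, leaving 25/21.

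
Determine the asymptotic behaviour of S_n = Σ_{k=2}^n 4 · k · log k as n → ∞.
S_n ~ 2 · n^2 log n − n^2

By integral comparison, S_n = ∫_1^n 4 · x · log x dx + O(n · log n). For the integral, ∫ x^1 log x dx = n^2 log n / 2 − n^2/4 (integration by parts). Hence S_n ~ 2 · n^2 log n − n^2.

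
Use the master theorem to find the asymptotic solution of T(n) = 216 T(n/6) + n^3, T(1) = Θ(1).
T(n) = Θ(n^3 log n)

log_6 216 = 3, and f(n) = n^3 = Θ(n^(log_6 216)). This is Case 2 of the master theorem: T(n) = Θ(f(n) · log n) = Θ(n^3 log n).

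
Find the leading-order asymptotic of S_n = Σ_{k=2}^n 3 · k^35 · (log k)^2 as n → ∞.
S_n ~ n^36 · (log n)^2 / 12

By integral comparison, S_n = ∫_1^n 3 · x^35 · (log x)^2 dx + O(n^35 · (log n)^2). For the integral, the leading term of ∫_1^n x^35 (log x)^2 dx is n^36/36 · (log n)^2 (by repeated integration by parts; each step lowers the log-exponent and produces a relatively O(1/log n) correction). Hence S_n ~ n^36 · (log n)^2 / 12.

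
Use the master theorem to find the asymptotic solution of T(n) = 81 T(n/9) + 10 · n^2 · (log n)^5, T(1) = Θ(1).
T(n) = Θ(n^2 · (log n)^6)

Here log_9 81 = 2 and f(n) = 10 · n^2 · (log n)^5 = Θ(n^(log_9 81) · (log n)^5). This is the extended Case 2 of the master theorem (f matches the critical exponent up to log factors), giving T(n) = Θ(n^(log_9 81) · (log n)^(5+1)) = Θ(n^2 · (log n)^6).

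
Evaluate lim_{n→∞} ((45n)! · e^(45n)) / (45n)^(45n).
lim = ∞

Stirling: (45n)! ~ sqrt(2π·45n) · (45n/e)^(45n). Hence
  (45n)! · e^(45n) / (45n)^(45n) ~ sqrt(2π·45n) = sqrt(2π·45) · sqrt(n) → ∞.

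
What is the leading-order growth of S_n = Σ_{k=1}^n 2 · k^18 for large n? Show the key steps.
S_n ~ 2 · n^19 / 19

By integral comparison (Euler-Maclaurin), Σ_{k=1}^n 2 · k^18 = 2 · ∫_0^n x^18 dx + O(n^18) = 2 · n^19/19 + O(n^18). (Equivalently, Faulhaber's formula gives the same leading term.)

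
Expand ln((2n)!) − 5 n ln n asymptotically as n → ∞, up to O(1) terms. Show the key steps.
ln((2n)!) − 5 n ln n = −3 n ln n + 2(ln 2 − 1) n + (1/2) ln(2π·2n) + O(1/n)

Stirling: ln((2n)!) = 2n ln(2n) − 2n + (1/2) ln(2π·2n) + O(1/n).
Expand 2n ln(2n) = 2n (ln n + ln 2) = 2n ln n + 2n ln 2.
Subtract 5n ln n: leading term is (2 − 5) n ln n = −3 n ln n. The next term is 2n ln 2 − 2n = 2(ln 2 − 1) n. Then the (1/2) ln(2π·2n) correction.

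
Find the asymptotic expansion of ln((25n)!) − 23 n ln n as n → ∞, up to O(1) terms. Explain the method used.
ln((25n)!) − 23 n ln n = 2 n ln n + 25(ln 25 − 1) n + (1/2) ln(2π·25n) + O(1/n)

Stirling: ln((25n)!) = 25n ln(25n) − 25n + (1/2) ln(2π·25n) + O(1/n).
Expand 25n ln(25n) = 25n (ln n + ln 25) = 25n ln n + 25n ln 25.
Subtract 23n ln n: leading term is (25 − 23) n ln n = 2 n ln n. The next term is 25n ln 25 − 25n = 25(ln 25 − 1) n. Then the (1/2) ln(2π·25n) correction.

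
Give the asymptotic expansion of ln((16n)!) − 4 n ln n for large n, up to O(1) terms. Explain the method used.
ln((16n)!) − 4 n ln n = 12 n ln n + 16(ln 16 − 1) n + (1/2) ln(2π·16n) + O(1/n)

Stirling: ln((16n)!) = 16n ln(16n) − 16n + (1/2) ln(2π·16n) + O(1/n).
Expand 16n ln(16n) = 16n (ln n + ln 16) = 16n ln n + 16n ln 16.
Subtract 4n ln n: leading term is (16 − 4) n ln n = 12 n ln n. The next term is 16n ln 16 − 16n = 16(ln 16 − 1) n. Then the (1/2) ln(2π·16n) correction.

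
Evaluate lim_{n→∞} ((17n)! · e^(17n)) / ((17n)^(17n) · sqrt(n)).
lim = sqrt(2π·17)

Stirling: (17n)! ~ sqrt(2π·17n) · (17n/e)^(17n). Hence
  (17n)! · e^(17n) / (17n)^(17n) ~ sqrt(2π·17n).
Dividing by sqrt(n): sqrt(2π·17n) / sqrt(n) = sqrt(2π·17) · n^((1−1)/2), so the limit is sqrt(2π·17).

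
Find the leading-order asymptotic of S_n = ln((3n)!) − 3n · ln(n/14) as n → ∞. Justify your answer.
S_n ~ 3n · (ln 42 − 1) + O(ln n)

Stirling: ln((3n)!) = 3n ln(3n) − 3n + O(ln n).
  S_n = 3n ln(3n) − 3n − 3n ln(n/14) + O(ln n)
      = 3n ln(3n) − 3n ln n + 3n ln 14 − 3n + O(ln n)
      = 3n ln 3 + 3n ln 14 − 3n + O(ln n)
      = 3n (ln 42 − 1) + O(ln n).
Numerically ln(42) − 1 ≈ 2.7377.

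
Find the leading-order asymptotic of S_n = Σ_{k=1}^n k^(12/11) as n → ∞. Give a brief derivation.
S_n ~ (11/23) · n^(23/11)

Integral comparison: Σ_{k=1}^n k^(12/11) = ∫_0^n x^(12/11) dx + O(n^(12/11)). The integral is n^(1 + 12/11) / (1 + 12/11) = n^((12+11)/11) / ((12+11)/11) = (11/23) · n^(23/11).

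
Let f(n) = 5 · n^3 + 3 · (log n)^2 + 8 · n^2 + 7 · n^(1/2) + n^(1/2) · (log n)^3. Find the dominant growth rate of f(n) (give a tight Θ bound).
f(n) ∈ Θ(n^3)

Compare the terms by growth order. For large n, n^a · (log n)^b dominates n^a' · (log n)^b' iff a > a', or (a = a' and b > b'). Ranking the 5 terms shows the dominant one is 5 · n^3. Hence f(n) ∈ Θ(n^3).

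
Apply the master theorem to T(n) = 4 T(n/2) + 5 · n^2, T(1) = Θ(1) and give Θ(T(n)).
T(n) = Θ(n^2 log n)

log_2 4 = 2, and f(n) = 5 · n^2 = Θ(n^(log_2 4)). This is Case 2 of the master theorem: T(n) = Θ(f(n) · log n) = Θ(n^2 log n).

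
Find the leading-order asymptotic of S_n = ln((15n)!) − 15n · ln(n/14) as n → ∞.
S_n ~ 15n · (ln 210 − 1) + O(ln n)

Stirling: ln((15n)!) = 15n ln(15n) − 15n + O(ln n).
  S_n = 15n ln(15n) − 15n − 15n ln(n/14) + O(ln n)
      = 15n ln(15n) − 15n ln n + 15n ln 14 − 15n + O(ln n)
      = 15n ln 15 + 15n ln 14 − 15n + O(ln n)
      = 15n (ln 210 − 1) + O(ln n).
Numerically ln(210) − 1 ≈ 4.3471.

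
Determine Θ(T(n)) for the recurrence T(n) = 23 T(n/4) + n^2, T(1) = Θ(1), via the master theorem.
T(n) = Θ(n^(log_4 23))

Master theorem: compare f(n) = n^2 to n^(log_4 23) where log_4 23 ≈ 2.262. Since 2 < log_4 23, we have f(n) = O(n^(log_4 23 − ε)) for some ε > 0 — Case 1. Hence T(n) = Θ(n^(log_4 23)).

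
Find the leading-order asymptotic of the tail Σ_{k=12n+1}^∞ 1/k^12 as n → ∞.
Σ_{k>12n} 1/k^12 ~ 1/(11 · (12n)^11)

Compare to the integral: ∫_{12n}^∞ x^(−12) dx = [−x^(−11)/11]_{12n}^∞ = 1/((12−1)·(12n)^11). Euler-Maclaurin then gives
  Σ_{k>12n} 1/k^12 = ∫_{12n}^∞ dx/x^12 − 1/(2·(12n)^12) + O(1/(12n)^13).
(Equivalently this is ζ(12) − Σ_{k≤12n} 1/k^12.)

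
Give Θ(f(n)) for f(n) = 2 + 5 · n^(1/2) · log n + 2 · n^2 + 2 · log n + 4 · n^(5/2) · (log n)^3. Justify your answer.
f(n) ∈ Θ(n^(5/2) · (log n)^3)

Compare the terms by growth order. For large n, n^a · (log n)^b dominates n^a' · (log n)^b' iff a > a', or (a = a' and b > b'). Ranking the 5 terms shows the dominant one is 4 · n^(5/2) · (log n)^3. Hence f(n) ∈ Θ(n^(5/2) · (log n)^3).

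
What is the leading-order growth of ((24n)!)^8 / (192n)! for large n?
((24n)!)^8/(192n)! ~ ((2π·24n)^(7/2) / sqrt(8)) · 8^(−8·24n)  →  0

Write N = 24n. Stirling: N! ~ sqrt(2π N)(N/e)^N and (8N)! ~ sqrt(2π·8N)·(8N/e)^(8N).
  (N!)^8/(8N)! ~ (2π N)^(8/2) (N/e)^(8N) / [sqrt(2π·8N) (8N/e)^(8N)]
     = (2π N)^(8/2) / sqrt(2π·8N) · (N/(8N))^(8N)
     = (2π N)^((8−1)/2) / sqrt(8) · 8^(−8N).
Since 8^8 > 1, the factor 8^(−8N) decays exponentially, so the ratio → 0. Substituting N = 24n gives the stated form.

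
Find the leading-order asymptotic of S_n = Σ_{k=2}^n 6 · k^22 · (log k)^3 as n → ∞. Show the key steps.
S_n ~ 6 · n^23 · (log n)^3 / 23

By integral comparison, S_n = ∫_1^n 6 · x^22 · (log x)^3 dx + O(n^22 · (log n)^3). For the integral, the leading term of ∫_1^n x^22 (log x)^3 dx is n^23/23 · (log n)^3 (by repeated integration by parts; each step lowers the log-exponent and produces a relatively O(1/log n) correction). Hence S_n ~ 6 · n^23 · (log n)^3 / 23.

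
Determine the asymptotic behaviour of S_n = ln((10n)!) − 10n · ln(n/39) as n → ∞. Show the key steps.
S_n ~ 10n · (ln 390 − 1) + O(ln n)

Stirling: ln((10n)!) = 10n ln(10n) − 10n + O(ln n).
  S_n = 10n ln(10n) − 10n − 10n ln(n/39) + O(ln n)
      = 10n ln(10n) − 10n ln n + 10n ln 39 − 10n + O(ln n)
      = 10n ln 10 + 10n ln 39 − 10n + O(ln n)
      = 10n (ln 390 − 1) + O(ln n).
Numerically ln(390) − 1 ≈ 4.9661.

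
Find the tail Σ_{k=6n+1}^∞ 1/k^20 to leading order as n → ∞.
Σ_{k>6n} 1/k^20 ~ 1/(19 · (6n)^19)

Compare to the integral: ∫_{6n}^∞ x^(−20) dx = [−x^(−19)/19]_{6n}^∞ = 1/((20−1)·(6n)^19). Euler-Maclaurin then gives
  Σ_{k>6n} 1/k^20 = ∫_{6n}^∞ dx/x^20 − 1/(2·(6n)^20) + O(1/(6n)^21).
(Equivalently this is ζ(20) − Σ_{k≤6n} 1/k^20.)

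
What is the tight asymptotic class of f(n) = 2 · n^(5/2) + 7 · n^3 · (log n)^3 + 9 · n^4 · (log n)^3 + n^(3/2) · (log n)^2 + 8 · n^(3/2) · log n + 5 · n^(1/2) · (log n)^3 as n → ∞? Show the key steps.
f(n) ∈ Θ(n^4 · (log n)^3)

Compare the terms by growth order. For large n, n^a · (log n)^b dominates n^a' · (log n)^b' iff a > a', or (a = a' and b > b'). Ranking the 6 terms shows the dominant one is 9 · n^4 · (log n)^3. Hence f(n) ∈ Θ(n^4 · (log n)^3).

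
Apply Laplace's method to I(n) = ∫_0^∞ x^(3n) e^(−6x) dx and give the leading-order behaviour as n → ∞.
I(n) ~ (sqrt(2π·3n) / 6) · (3n/(6e))^(3n)

Write the integrand as exp(3n ln x − 6x) and set f(x) = 3n ln x − 6x. Then f'(x) = 3n/x − 6 = 0 at x* = 3n/6, and f''(x*) = −3n/x*^2 = −6^2/(3n). Laplace's method (interior maximum) gives
  I(n) ~ e^(f(x*)) · sqrt(2π / |f''(x*)|)
        = exp(3n ln(3n/6) − 3n) · sqrt(2π · 3n / 6^2)
        = (3n/6)^(3n) e^(−3n) · sqrt(2π·3n) / 6
        = (sqrt(2π·3n) / 6) · (3n/(6e))^(3n).
This matches Γ(3n+1)/6^(3n+1) with Stirling applied to Γ.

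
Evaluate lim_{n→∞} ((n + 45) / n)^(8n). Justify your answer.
lim = e^360

Rewrite as (1 + 45/n)^(8n). By the standard limit (1 + x/n)^n → e^x, we have (1 + 45/n)^n → e^45, and raising to the 8th power gives e^360.
More precisely, ln[(1 + 45/n)^(8n)] = 8n · ln(1 + 45/n) = 8n · (45/n + O(1/n^2)) = 360 + O(1/n) → 360.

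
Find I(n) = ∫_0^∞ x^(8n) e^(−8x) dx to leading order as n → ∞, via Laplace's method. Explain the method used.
I(n) ~ (sqrt(2π·8n) / 8) · (8n/(8e))^(8n)

Write the integrand as exp(8n ln x − 8x) and set f(x) = 8n ln x − 8x. Then f'(x) = 8n/x − 8 = 0 at x* = 8n/8, and f''(x*) = −8n/x*^2 = −8^2/(8n). Laplace's method (interior maximum) gives
  I(n) ~ e^(f(x*)) · sqrt(2π / |f''(x*)|)
        = exp(8n ln(8n/8) − 8n) · sqrt(2π · 8n / 8^2)
        = (8n/8)^(8n) e^(−8n) · sqrt(2π·8n) / 8
        = (sqrt(2π·8n) / 8) · (8n/(8e))^(8n).
This matches Γ(8n+1)/8^(8n+1) with Stirling applied to Γ.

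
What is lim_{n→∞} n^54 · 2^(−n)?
lim = 0

Exponentials with base > 1 dominate every fixed polynomial: for any fixed c, n^c / 2^n → 0 as n → ∞ (e.g. by the ratio test, or by writing 2^n = e^(n ln 2) and noting e^(n ln 2) / n^c → ∞). Hence n^54 · 2^(−n) = n^54 / 2^n → 0.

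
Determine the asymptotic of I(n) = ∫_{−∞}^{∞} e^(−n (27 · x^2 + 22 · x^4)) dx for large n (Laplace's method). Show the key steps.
I(n) ~ sqrt(π/(27n))

φ(x) = 27 · x^2 + 22 · x^4 has its unique global minimum at x* = 0 (since φ'(x) = 54x + 88x^3 = 0 only at x = 0 for real x with both coefficients positive, and φ → ∞ as |x| → ∞). At x* = 0, φ(0) = 0 and φ''(0) = 54. Laplace's method then gives
  I(n) ~ sqrt(2π / (n · φ''(0))) · e^(−n φ(0)) = sqrt(2π / (54n)) = sqrt(π/(27n)).
The 22 · x^4 term contributes only at subleading order (an O(1/n) relative correction).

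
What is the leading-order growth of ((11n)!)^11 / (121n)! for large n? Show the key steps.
((11n)!)^11/(121n)! ~ ((2π·11n)^(10/2) / sqrt(11)) · 11^(−11·11n)  →  0

Write N = 11n. Stirling: N! ~ sqrt(2π N)(N/e)^N and (11N)! ~ sqrt(2π·11N)·(11N/e)^(11N).
  (N!)^11/(11N)! ~ (2π N)^(11/2) (N/e)^(11N) / [sqrt(2π·11N) (11N/e)^(11N)]
     = (2π N)^(11/2) / sqrt(2π·11N) · (N/(11N))^(11N)
     = (2π N)^((11−1)/2) / sqrt(11) · 11^(−11N).
Since 11^11 > 1, the factor 11^(−11N) decays exponentially, so the ratio → 0. Substituting N = 11n gives the stated form.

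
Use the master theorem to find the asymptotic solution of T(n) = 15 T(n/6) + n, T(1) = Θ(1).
T(n) = Θ(n^(log_6 15))

Master theorem: compare f(n) = n to n^(log_6 15) where log_6 15 ≈ 1.511. Since 1 < log_6 15, we have f(n) = O(n^(log_6 15 − ε)) for some ε > 0 — Case 1. Hence T(n) = Θ(n^(log_6 15)).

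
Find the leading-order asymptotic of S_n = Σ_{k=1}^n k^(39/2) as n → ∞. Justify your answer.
S_n ~ (2/41) · n^(41/2)

Integral comparison: Σ_{k=1}^n k^(39/2) = ∫_0^n x^(39/2) dx + O(n^(39/2)). The integral is n^(1 + 39/2) / (1 + 39/2) = n^((39+2)/2) / ((39+2)/2) = (2/41) · n^(41/2).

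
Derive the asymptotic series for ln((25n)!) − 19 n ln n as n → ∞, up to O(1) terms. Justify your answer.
ln((25n)!) − 19 n ln n = 6 n ln n + 25(ln 25 − 1) n + (1/2) ln(2π·25n) + O(1/n)

Stirling: ln((25n)!) = 25n ln(25n) − 25n + (1/2) ln(2π·25n) + O(1/n).
Expand 25n ln(25n) = 25n (ln n + ln 25) = 25n ln n + 25n ln 25.
Subtract 19n ln n: leading term is (25 − 19) n ln n = 6 n ln n. The next term is 25n ln 25 − 25n = 25(ln 25 − 1) n. Then the (1/2) ln(2π·25n) correction.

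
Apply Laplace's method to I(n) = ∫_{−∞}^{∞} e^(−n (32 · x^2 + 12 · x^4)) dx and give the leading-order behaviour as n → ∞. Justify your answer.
I(n) ~ sqrt(π/(32n))

φ(x) = 32 · x^2 + 12 · x^4 has its unique global minimum at x* = 0 (since φ'(x) = 64x + 48x^3 = 0 only at x = 0 for real x with both coefficients positive, and φ → ∞ as |x| → ∞). At x* = 0, φ(0) = 0 and φ''(0) = 64. Laplace's method then gives
  I(n) ~ sqrt(2π / (n · φ''(0))) · e^(−n φ(0)) = sqrt(2π / (64n)) = sqrt(π/(32n)).
The 12 · x^4 term contributes only at subleading order (an O(1/n) relative correction).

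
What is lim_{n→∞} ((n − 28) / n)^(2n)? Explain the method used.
lim = e^(−56)

Rewrite as (1 − 28/n)^(2n). By the standard limit (1 + x/n)^n → e^x, we have (1 − 28/n)^n → e^(−28), and raising to the 2nd power gives e^(−56).
More precisely, ln[(1 − 28/n)^(2n)] = 2n · ln(1 − 28/n) = 2n · (-28/n + O(1/n^2)) = -56 + O(1/n) → -56.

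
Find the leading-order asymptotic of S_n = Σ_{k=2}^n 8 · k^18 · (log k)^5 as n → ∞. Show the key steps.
S_n ~ 8 · n^19 · (log n)^5 / 19

By integral comparison, S_n = ∫_1^n 8 · x^18 · (log x)^5 dx + O(n^18 · (log n)^5). For the integral, the leading term of ∫_1^n x^18 (log x)^5 dx is n^19/19 · (log n)^5 (by repeated integration by parts; each step lowers the log-exponent and produces a relatively O(1/log n) correction). Hence S_n ~ 8 · n^19 · (log n)^5 / 19.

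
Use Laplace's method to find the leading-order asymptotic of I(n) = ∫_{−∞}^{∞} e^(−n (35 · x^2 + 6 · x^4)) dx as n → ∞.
I(n) ~ sqrt(π/(35n))

φ(x) = 35 · x^2 + 6 · x^4 has its unique global minimum at x* = 0 (since φ'(x) = 70x + 24x^3 = 0 only at x = 0 for real x with both coefficients positive, and φ → ∞ as |x| → ∞). At x* = 0, φ(0) = 0 and φ''(0) = 70. Laplace's method then gives
  I(n) ~ sqrt(2π / (n · φ''(0))) · e^(−n φ(0)) = sqrt(2π / (70n)) = sqrt(π/(35n)).
The 6 · x^4 term contributes only at subleading order (an O(1/n) relative correction).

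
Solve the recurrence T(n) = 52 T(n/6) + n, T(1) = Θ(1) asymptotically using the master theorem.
T(n) = Θ(n^(log_6 52))

Master theorem: compare f(n) = n to n^(log_6 52) where log_6 52 ≈ 2.205. Since 1 < log_6 52, we have f(n) = O(n^(log_6 52 − ε)) for some ε > 0 — Case 1. Hence T(n) = Θ(n^(log_6 52)).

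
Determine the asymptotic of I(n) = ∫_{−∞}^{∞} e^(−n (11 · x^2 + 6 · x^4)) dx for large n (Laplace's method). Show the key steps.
I(n) ~ sqrt(π/(11n))

φ(x) = 11 · x^2 + 6 · x^4 has its unique global minimum at x* = 0 (since φ'(x) = 22x + 24x^3 = 0 only at x = 0 for real x with both coefficients positive, and φ → ∞ as |x| → ∞). At x* = 0, φ(0) = 0 and φ''(0) = 22. Laplace's method then gives
  I(n) ~ sqrt(2π / (n · φ''(0))) · e^(−n φ(0)) = sqrt(2π / (22n)) = sqrt(π/(11n)).
The 6 · x^4 term contributes only at subleading order (an O(1/n) relative correction).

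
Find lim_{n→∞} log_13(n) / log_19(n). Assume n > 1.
lim = ln(19) / ln(13) = log_13(19)

Change of base: log_13(n) = ln n / ln 13 and log_19(n) = ln n / ln 19. The ratio is (ln n / ln 13) · (ln 19 / ln n) = ln 19 / ln 13, a constant independent of n. So the limit is ln 19 / ln 13 = log_13(19).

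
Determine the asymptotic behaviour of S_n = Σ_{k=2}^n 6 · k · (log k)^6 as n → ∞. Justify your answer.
S_n ~ 3 · n^2 · (log n)^6

By integral comparison, S_n = ∫_1^n 6 · x · (log x)^6 dx + O(n · (log n)^6). For the integral, the leading term of ∫_1^n x^1 (log x)^6 dx is n^2/2 · (log n)^6 (by repeated integration by parts; each step lowers the log-exponent and produces a relatively O(1/log n) correction). Hence S_n ~ 3 · n^2 · (log n)^6.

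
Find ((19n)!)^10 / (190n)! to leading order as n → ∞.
((19n)!)^10/(190n)! ~ ((2π·19n)^(9/2) / sqrt(10)) · 10^(−10·19n)  →  0

Write N = 19n. Stirling: N! ~ sqrt(2π N)(N/e)^N and (10N)! ~ sqrt(2π·10N)·(10N/e)^(10N).
  (N!)^10/(10N)! ~ (2π N)^(10/2) (N/e)^(10N) / [sqrt(2π·10N) (10N/e)^(10N)]
     = (2π N)^(10/2) / sqrt(2π·10N) · (N/(10N))^(10N)
     = (2π N)^((10−1)/2) / sqrt(10) · 10^(−10N).
Since 10^10 > 1, the factor 10^(−10N) decays exponentially, so the ratio → 0. Substituting N = 19n gives the stated form.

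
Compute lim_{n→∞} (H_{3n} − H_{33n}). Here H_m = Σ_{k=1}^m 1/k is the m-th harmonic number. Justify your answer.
lim = ln(3/33) = −ln 11

Euler-Maclaurin gives H_m = ln m + γ + 1/(2m) + O(1/m^2). The γ and O(1/m) terms cancel in the difference:
  H_{3n} − H_{33n} = ln(3n) − ln(33n) + O(1/n) = ln(3/33) + O(1/n).
Hence the limit is ln(3/33) = −ln 11.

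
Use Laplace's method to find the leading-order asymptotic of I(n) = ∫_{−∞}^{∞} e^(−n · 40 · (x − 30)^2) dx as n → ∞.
I(n) = sqrt(π/(40n))

Here φ(x) = 40 · (x − 30)^2 has its unique minimum at x* = 30 with φ(x*) = 0 and φ''(x*) = 80. Laplace's method gives
  I(n) ~ e^(−n φ(x*)) · sqrt(2π / (n · φ''(x*))) = sqrt(2π / (80n)) = sqrt(π/(40n)).
This is exact: substituting u = (x − 30)·sqrt(40n) gives I(n) = (1/sqrt(40n)) ∫_{−∞}^{∞} e^(−u^2) du = sqrt(π/(40n)).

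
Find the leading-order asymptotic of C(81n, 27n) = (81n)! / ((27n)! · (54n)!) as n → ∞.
C(81n, 27n) ~ (27/4)^(27n) · sqrt(3/(4π·27n))

Write N = 27n. Apply Stirling to each factorial:
  (3N)! ~ sqrt(2π·3N) · (3N/e)^(3N),
  N! ~ sqrt(2π N) · (N/e)^N,
  (2N)! ~ sqrt(2π·2N) · (2N/e)^(2N).
The exponential factors combine to (3N)^(3N) / (N^N · (2N)^(2N)) = 3^(3N)/2^(2N) = (3^3/2^2)^N = (27/4)^N.
The square-root prefactors combine to sqrt(2π·3N) / (sqrt(2π N)·sqrt(2π·2N)) = sqrt(3 / (2π·2·N)) = sqrt(3/(4π·27n)).
Substituting N = 27n: C(81n, 27n) ~ (27/4)^(27n) · sqrt(3/(4π·27n)).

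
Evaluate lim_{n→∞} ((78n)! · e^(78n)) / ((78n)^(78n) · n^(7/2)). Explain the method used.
lim = 0

Stirling: (78n)! ~ sqrt(2π·78n) · (78n/e)^(78n). Hence
  (78n)! · e^(78n) / (78n)^(78n) ~ sqrt(2π·78n).
Dividing by n^(7/2): sqrt(2π·78n) / n^(7/2) = sqrt(2π·78) · n^((1−7)/2), so the expression behaves like sqrt(2π·78) · n^((1−7)/2) → 0.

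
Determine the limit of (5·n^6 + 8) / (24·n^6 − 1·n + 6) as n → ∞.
lim = 5/24

For large n the leading n^6 terms dominate both numerator and denominator. Dividing top and bottom by n^6, every other term tends to 0, leaving 5/24.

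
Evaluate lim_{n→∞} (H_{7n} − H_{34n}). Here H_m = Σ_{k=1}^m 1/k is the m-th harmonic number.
lim = ln(7/34)

Euler-Maclaurin gives H_m = ln m + γ + 1/(2m) + O(1/m^2). The γ and O(1/m) terms cancel in the difference:
  H_{7n} − H_{34n} = ln(7n) − ln(34n) + O(1/n) = ln(7/34) + O(1/n).
Hence the limit is ln(7/34).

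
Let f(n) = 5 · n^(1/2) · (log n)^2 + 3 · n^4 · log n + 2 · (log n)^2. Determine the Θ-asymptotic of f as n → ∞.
f(n) ∈ Θ(n^4 · log n)

Compare the terms by growth order. For large n, n^a · (log n)^b dominates n^a' · (log n)^b' iff a > a', or (a = a' and b > b'). Ranking the 3 terms shows the dominant one is 3 · n^4 · log n. Hence f(n) ∈ Θ(n^4 · log n).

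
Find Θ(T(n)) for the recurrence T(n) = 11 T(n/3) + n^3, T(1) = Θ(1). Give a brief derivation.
T(n) = Θ(n^3)

log_3 11 ≈ 2.183. f(n) = n^3 dominates n^(log_3 11) since 3 > 2.183, and the regularity condition a·f(n/b) = 11·(n/3)^3 = (11/27)·n^3 ≤ c·f(n) holds with c = 11/27 ≈ 0.407 < 1. So this is Case 3: T(n) = Θ(f(n)) = Θ(n^3).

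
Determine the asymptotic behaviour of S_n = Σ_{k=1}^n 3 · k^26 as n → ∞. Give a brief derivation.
S_n ~ n^27 / 9

By integral comparison (Euler-Maclaurin), Σ_{k=1}^n 3 · k^26 = 3 · ∫_0^n x^26 dx + O(n^26) = 3 · n^27/27 = n^27 / 9 + O(n^26). (Equivalently, Faulhaber's formula gives the same leading term.)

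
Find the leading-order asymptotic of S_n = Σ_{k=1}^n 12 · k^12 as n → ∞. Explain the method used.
S_n ~ 12 · n^13 / 13

By integral comparison (Euler-Maclaurin), Σ_{k=1}^n 12 · k^12 = 12 · ∫_0^n x^12 dx + O(n^12) = 12 · n^13/13 + O(n^12). (Equivalently, Faulhaber's formula gives the same leading term.)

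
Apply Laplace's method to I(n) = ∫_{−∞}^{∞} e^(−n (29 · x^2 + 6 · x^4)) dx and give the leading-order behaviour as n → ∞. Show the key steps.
I(n) ~ sqrt(π/(29n))

φ(x) = 29 · x^2 + 6 · x^4 has its unique global minimum at x* = 0 (since φ'(x) = 58x + 24x^3 = 0 only at x = 0 for real x with both coefficients positive, and φ → ∞ as |x| → ∞). At x* = 0, φ(0) = 0 and φ''(0) = 58. Laplace's method then gives
  I(n) ~ sqrt(2π / (n · φ''(0))) · e^(−n φ(0)) = sqrt(2π / (58n)) = sqrt(π/(29n)).
The 6 · x^4 term contributes only at subleading order (an O(1/n) relative correction).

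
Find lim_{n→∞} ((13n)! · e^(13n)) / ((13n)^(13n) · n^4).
lim = 0

Stirling: (13n)! ~ sqrt(2π·13n) · (13n/e)^(13n). Hence
  (13n)! · e^(13n) / (13n)^(13n) ~ sqrt(2π·13n).
Dividing by n^4: sqrt(2π·13n) / n^4 = sqrt(2π·13) · n^((1−8)/2), so the expression behaves like sqrt(2π·13) · n^((1−8)/2) → 0.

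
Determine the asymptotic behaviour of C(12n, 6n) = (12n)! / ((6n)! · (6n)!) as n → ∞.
C(12n, 6n) ~ (4)^(6n) · sqrt(1/(π·6n))

Write N = 6n. Apply Stirling to each factorial:
  (2N)! ~ sqrt(2π·2N) · (2N/e)^(2N),
  N! ~ sqrt(2π N) · (N/e)^N,
  (1N)! ~ sqrt(2π·1N) · (1N/e)^(1N).
The exponential factors combine to (2N)^(2N) / (N^N · (1N)^(1N)) = 2^(2N)/1^(1N) = (2^2/1^1)^N = (4)^N.
The square-root prefactors combine to sqrt(2π·2N) / (sqrt(2π N)·sqrt(2π·1N)) = sqrt(2 / (2π·1·N)) = sqrt(1/(π·6n)).
Substituting N = 6n: C(12n, 6n) ~ (4)^(6n) · sqrt(1/(π·6n)).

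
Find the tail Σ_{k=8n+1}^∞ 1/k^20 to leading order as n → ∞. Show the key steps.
Σ_{k>8n} 1/k^20 ~ 1/(19 · (8n)^19)

Compare to the integral: ∫_{8n}^∞ x^(−20) dx = [−x^(−19)/19]_{8n}^∞ = 1/((20−1)·(8n)^19). Euler-Maclaurin then gives
  Σ_{k>8n} 1/k^20 = ∫_{8n}^∞ dx/x^20 − 1/(2·(8n)^20) + O(1/(8n)^21).
(Equivalently this is ζ(20) − Σ_{k≤8n} 1/k^20.)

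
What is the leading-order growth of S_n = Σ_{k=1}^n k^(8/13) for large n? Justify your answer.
S_n ~ (13/21) · n^(21/13)

Integral comparison: Σ_{k=1}^n k^(8/13) = ∫_0^n x^(8/13) dx + O(n^(8/13)). The integral is n^(1 + 8/13) / (1 + 8/13) = n^((8+13)/13) / ((8+13)/13) = (13/21) · n^(21/13).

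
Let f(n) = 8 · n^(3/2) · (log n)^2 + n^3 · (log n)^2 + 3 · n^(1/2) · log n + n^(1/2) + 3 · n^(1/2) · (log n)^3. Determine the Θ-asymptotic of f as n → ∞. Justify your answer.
f(n) ∈ Θ(n^3 · (log n)^2)

Compare the terms by growth order. For large n, n^a · (log n)^b dominates n^a' · (log n)^b' iff a > a', or (a = a' and b > b'). Ranking the 5 terms shows the dominant one is n^3 · (log n)^2. Hence f(n) ∈ Θ(n^3 · (log n)^2).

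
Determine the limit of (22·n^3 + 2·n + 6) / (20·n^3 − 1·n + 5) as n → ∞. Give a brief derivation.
lim = 22/20 = 11/10

For large n the leading n^3 terms dominate both numerator and denominator. Dividing top and bottom by n^3, every other term tends to 0, leaving 22/20 = 11/10.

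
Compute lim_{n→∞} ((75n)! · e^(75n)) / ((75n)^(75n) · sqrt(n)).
lim = sqrt(2π·75)

Stirling: (75n)! ~ sqrt(2π·75n) · (75n/e)^(75n). Hence
  (75n)! · e^(75n) / (75n)^(75n) ~ sqrt(2π·75n).
Dividing by sqrt(n): sqrt(2π·75n) / sqrt(n) = sqrt(2π·75) · n^((1−1)/2), so the limit is sqrt(2π·75).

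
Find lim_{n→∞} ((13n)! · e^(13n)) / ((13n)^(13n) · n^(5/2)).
lim = 0

Stirling: (13n)! ~ sqrt(2π·13n) · (13n/e)^(13n). Hence
  (13n)! · e^(13n) / (13n)^(13n) ~ sqrt(2π·13n).
Dividing by n^(5/2): sqrt(2π·13n) / n^(5/2) = sqrt(2π·13) · n^((1−5)/2), so the expression behaves like sqrt(2π·13) · n^((1−5)/2) → 0.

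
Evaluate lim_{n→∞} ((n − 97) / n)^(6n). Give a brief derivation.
lim = e^(−582)

Rewrite as (1 − 97/n)^(6n). By the standard limit (1 + x/n)^n → e^x, we have (1 − 97/n)^n → e^(−97), and raising to the 6th power gives e^(−582).
More precisely, ln[(1 − 97/n)^(6n)] = 6n · ln(1 − 97/n) = 6n · (-97/n + O(1/n^2)) = -582 + O(1/n) → -582.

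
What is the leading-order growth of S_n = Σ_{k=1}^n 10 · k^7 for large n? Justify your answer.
S_n ~ 5 · n^8 / 4

By integral comparison (Euler-Maclaurin), Σ_{k=1}^n 10 · k^7 = 10 · ∫_0^n x^7 dx + O(n^7) = 10 · n^8/8 = 5 · n^8 / 4 + O(n^7). (Equivalently, Faulhaber's formula gives the same leading term.)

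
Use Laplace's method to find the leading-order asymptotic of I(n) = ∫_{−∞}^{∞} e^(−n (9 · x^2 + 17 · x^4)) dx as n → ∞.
I(n) ~ sqrt(π/(9n))

φ(x) = 9 · x^2 + 17 · x^4 has its unique global minimum at x* = 0 (since φ'(x) = 18x + 68x^3 = 0 only at x = 0 for real x with both coefficients positive, and φ → ∞ as |x| → ∞). At x* = 0, φ(0) = 0 and φ''(0) = 18. Laplace's method then gives
  I(n) ~ sqrt(2π / (n · φ''(0))) · e^(−n φ(0)) = sqrt(2π / (18n)) = sqrt(π/(9n)).
The 17 · x^4 term contributes only at subleading order (an O(1/n) relative correction).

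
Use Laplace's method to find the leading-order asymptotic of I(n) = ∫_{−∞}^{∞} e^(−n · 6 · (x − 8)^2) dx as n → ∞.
I(n) = sqrt(π/(6n))

Here φ(x) = 6 · (x − 8)^2 has its unique minimum at x* = 8 with φ(x*) = 0 and φ''(x*) = 12. Laplace's method gives
  I(n) ~ e^(−n φ(x*)) · sqrt(2π / (n · φ''(x*))) = sqrt(2π / (12n)) = sqrt(π/(6n)).
This is exact: substituting u = (x − 8)·sqrt(6n) gives I(n) = (1/sqrt(6n)) ∫_{−∞}^{∞} e^(−u^2) du = sqrt(π/(6n)).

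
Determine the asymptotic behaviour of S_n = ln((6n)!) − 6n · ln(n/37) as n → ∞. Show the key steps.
S_n ~ 6n · (ln 222 − 1) + O(ln n)

Stirling: ln((6n)!) = 6n ln(6n) − 6n + O(ln n).
  S_n = 6n ln(6n) − 6n − 6n ln(n/37) + O(ln n)
      = 6n ln(6n) − 6n ln n + 6n ln 37 − 6n + O(ln n)
      = 6n ln 6 + 6n ln 37 − 6n + O(ln n)
      = 6n (ln 222 − 1) + O(ln n).
Numerically ln(222) − 1 ≈ 4.4027.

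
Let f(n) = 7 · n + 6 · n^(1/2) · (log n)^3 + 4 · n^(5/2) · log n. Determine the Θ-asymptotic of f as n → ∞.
f(n) ∈ Θ(n^(5/2) · log n)

Compare the terms by growth order. For large n, n^a · (log n)^b dominates n^a' · (log n)^b' iff a > a', or (a = a' and b > b'). Ranking the 3 terms shows the dominant one is 4 · n^(5/2) · log n. Hence f(n) ∈ Θ(n^(5/2) · log n).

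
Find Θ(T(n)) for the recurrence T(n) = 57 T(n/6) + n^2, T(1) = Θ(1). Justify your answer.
T(n) = Θ(n^(log_6 57))

Master theorem: compare f(n) = n^2 to n^(log_6 57) where log_6 57 ≈ 2.256. Since 2 < log_6 57, we have f(n) = O(n^(log_6 57 − ε)) for some ε > 0 — Case 1. Hence T(n) = Θ(n^(log_6 57)).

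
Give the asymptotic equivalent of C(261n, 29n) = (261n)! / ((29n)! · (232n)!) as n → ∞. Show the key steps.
C(261n, 29n) ~ (387420489/16777216)^(29n) · sqrt(9/(16π·29n))

Write N = 29n. Apply Stirling to each factorial:
  (9N)! ~ sqrt(2π·9N) · (9N/e)^(9N),
  N! ~ sqrt(2π N) · (N/e)^N,
  (8N)! ~ sqrt(2π·8N) · (8N/e)^(8N).
The exponential factors combine to (9N)^(9N) / (N^N · (8N)^(8N)) = 9^(9N)/8^(8N) = (9^9/8^8)^N = (387420489/16777216)^N.
The square-root prefactors combine to sqrt(2π·9N) / (sqrt(2π N)·sqrt(2π·8N)) = sqrt(9 / (2π·8·N)) = sqrt(9/(16π·29n)).
Substituting N = 29n: C(261n, 29n) ~ (387420489/16777216)^(29n) · sqrt(9/(16π·29n)).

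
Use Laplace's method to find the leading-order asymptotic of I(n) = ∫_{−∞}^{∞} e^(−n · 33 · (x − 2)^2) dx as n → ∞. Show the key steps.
I(n) = sqrt(π/(33n))

Here φ(x) = 33 · (x − 2)^2 has its unique minimum at x* = 2 with φ(x*) = 0 and φ''(x*) = 66. Laplace's method gives
  I(n) ~ e^(−n φ(x*)) · sqrt(2π / (n · φ''(x*))) = sqrt(2π / (66n)) = sqrt(π/(33n)).
This is exact: substituting u = (x − 2)·sqrt(33n) gives I(n) = (1/sqrt(33n)) ∫_{−∞}^{∞} e^(−u^2) du = sqrt(π/(33n)).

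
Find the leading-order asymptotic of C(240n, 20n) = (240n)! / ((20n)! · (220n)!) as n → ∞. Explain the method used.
C(240n, 20n) ~ (8916100448256/285311670611)^(20n) · sqrt(6/(11π·20n))

Write N = 20n. Apply Stirling to each factorial:
  (12N)! ~ sqrt(2π·12N) · (12N/e)^(12N),
  N! ~ sqrt(2π N) · (N/e)^N,
  (11N)! ~ sqrt(2π·11N) · (11N/e)^(11N).
The exponential factors combine to (12N)^(12N) / (N^N · (11N)^(11N)) = 12^(12N)/11^(11N) = (12^12/11^11)^N = (8916100448256/285311670611)^N.
The square-root prefactors combine to sqrt(2π·12N) / (sqrt(2π N)·sqrt(2π·11N)) = sqrt(12 / (2π·11·N)) = sqrt(6/(11π·20n)).
Substituting N = 20n: C(240n, 20n) ~ (8916100448256/285311670611)^(20n) · sqrt(6/(11π·20n)).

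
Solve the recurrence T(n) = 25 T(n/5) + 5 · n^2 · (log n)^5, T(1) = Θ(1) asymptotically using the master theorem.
T(n) = Θ(n^2 · (log n)^6)

Here log_5 25 = 2 and f(n) = 5 · n^2 · (log n)^5 = Θ(n^(log_5 25) · (log n)^5). This is the extended Case 2 of the master theorem (f matches the critical exponent up to log factors), giving T(n) = Θ(n^(log_5 25) · (log n)^(5+1)) = Θ(n^2 · (log n)^6).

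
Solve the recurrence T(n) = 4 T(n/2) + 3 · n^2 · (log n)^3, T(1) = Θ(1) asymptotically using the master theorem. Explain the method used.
T(n) = Θ(n^2 · (log n)^4)

Here log_2 4 = 2 and f(n) = 3 · n^2 · (log n)^3 = Θ(n^(log_2 4) · (log n)^3). This is the extended Case 2 of the master theorem (f matches the critical exponent up to log factors), giving T(n) = Θ(n^(log_2 4) · (log n)^(3+1)) = Θ(n^2 · (log n)^4).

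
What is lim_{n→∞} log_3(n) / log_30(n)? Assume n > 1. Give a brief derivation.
lim = ln(30) / ln(3) = log_3(30)

Change of base: log_3(n) = ln n / ln 3 and log_30(n) = ln n / ln 30. The ratio is (ln n / ln 3) · (ln 30 / ln n) = ln 30 / ln 3, a constant independent of n. So the limit is ln 30 / ln 3 = log_3(30).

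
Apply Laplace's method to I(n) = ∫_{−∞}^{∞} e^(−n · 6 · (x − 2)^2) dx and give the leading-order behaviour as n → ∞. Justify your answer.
I(n) = sqrt(π/(6n))

Here φ(x) = 6 · (x − 2)^2 has its unique minimum at x* = 2 with φ(x*) = 0 and φ''(x*) = 12. Laplace's method gives
  I(n) ~ e^(−n φ(x*)) · sqrt(2π / (n · φ''(x*))) = sqrt(2π / (12n)) = sqrt(π/(6n)).
This is exact: substituting u = (x − 2)·sqrt(6n) gives I(n) = (1/sqrt(6n)) ∫_{−∞}^{∞} e^(−u^2) du = sqrt(π/(6n)).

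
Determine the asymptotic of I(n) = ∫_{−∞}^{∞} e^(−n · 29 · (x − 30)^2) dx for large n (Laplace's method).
I(n) = sqrt(π/(29n))

Here φ(x) = 29 · (x − 30)^2 has its unique minimum at x* = 30 with φ(x*) = 0 and φ''(x*) = 58. Laplace's method gives
  I(n) ~ e^(−n φ(x*)) · sqrt(2π / (n · φ''(x*))) = sqrt(2π / (58n)) = sqrt(π/(29n)).
This is exact: substituting u = (x − 30)·sqrt(29n) gives I(n) = (1/sqrt(29n)) ∫_{−∞}^{∞} e^(−u^2) du = sqrt(π/(29n)).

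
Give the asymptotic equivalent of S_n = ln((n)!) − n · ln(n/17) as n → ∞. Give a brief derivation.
S_n ~ n · (ln 17 − 1) + O(ln n)

Stirling: ln((n)!) = n ln(n) − n + O(ln n).
  S_n = n ln(n) − n − n ln(n/17) + O(ln n)
      = n ln(n) − n ln n + n ln 17 − n + O(ln n)
      = n ln 17 − n + O(ln n)
      = n (ln 17 − 1) + O(ln n).
Numerically ln(17) − 1 ≈ 1.8332.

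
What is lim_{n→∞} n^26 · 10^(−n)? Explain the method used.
lim = 0

Exponentials with base > 1 dominate every fixed polynomial: for any fixed c, n^c / 10^n → 0 as n → ∞ (e.g. by the ratio test, or by writing 10^n = e^(n ln 10) and noting e^(n ln 10) / n^c → ∞). Hence n^26 · 10^(−n) = n^26 / 10^n → 0.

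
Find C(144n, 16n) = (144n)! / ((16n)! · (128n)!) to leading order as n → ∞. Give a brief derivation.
C(144n, 16n) ~ (387420489/16777216)^(16n) · sqrt(9/(16π·16n))

Write N = 16n. Apply Stirling to each factorial:
  (9N)! ~ sqrt(2π·9N) · (9N/e)^(9N),
  N! ~ sqrt(2π N) · (N/e)^N,
  (8N)! ~ sqrt(2π·8N) · (8N/e)^(8N).
The exponential factors combine to (9N)^(9N) / (N^N · (8N)^(8N)) = 9^(9N)/8^(8N) = (9^9/8^8)^N = (387420489/16777216)^N.
The square-root prefactors combine to sqrt(2π·9N) / (sqrt(2π N)·sqrt(2π·8N)) = sqrt(9 / (2π·8·N)) = sqrt(9/(16π·16n)).
Substituting N = 16n: C(144n, 16n) ~ (387420489/16777216)^(16n) · sqrt(9/(16π·16n)).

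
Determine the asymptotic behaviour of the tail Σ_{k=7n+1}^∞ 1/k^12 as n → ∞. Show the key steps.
Σ_{k>7n} 1/k^12 ~ 1/(11 · (7n)^11)

Compare to the integral: ∫_{7n}^∞ x^(−12) dx = [−x^(−11)/11]_{7n}^∞ = 1/((12−1)·(7n)^11). Euler-Maclaurin then gives
  Σ_{k>7n} 1/k^12 = ∫_{7n}^∞ dx/x^12 − 1/(2·(7n)^12) + O(1/(7n)^13).
(Equivalently this is ζ(12) − Σ_{k≤7n} 1/k^12.)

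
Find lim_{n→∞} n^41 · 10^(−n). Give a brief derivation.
lim = 0

Exponentials with base > 1 dominate every fixed polynomial: for any fixed c, n^c / 10^n → 0 as n → ∞ (e.g. by the ratio test, or by writing 10^n = e^(n ln 10) and noting e^(n ln 10) / n^c → ∞). Hence n^41 · 10^(−n) = n^41 / 10^n → 0.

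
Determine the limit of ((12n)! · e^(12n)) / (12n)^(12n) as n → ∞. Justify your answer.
lim = ∞

Stirling: (12n)! ~ sqrt(2π·12n) · (12n/e)^(12n). Hence
  (12n)! · e^(12n) / (12n)^(12n) ~ sqrt(2π·12n) = sqrt(2π·12) · sqrt(n) → ∞.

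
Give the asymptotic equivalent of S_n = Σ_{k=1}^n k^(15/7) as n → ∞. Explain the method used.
S_n ~ (7/22) · n^(22/7)

Integral comparison: Σ_{k=1}^n k^(15/7) = ∫_0^n x^(15/7) dx + O(n^(15/7)). The integral is n^(1 + 15/7) / (1 + 15/7) = n^((15+7)/7) / ((15+7)/7) = (7/22) · n^(22/7).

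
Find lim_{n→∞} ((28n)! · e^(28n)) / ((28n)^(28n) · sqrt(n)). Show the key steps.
lim = sqrt(2π·28)

Stirling: (28n)! ~ sqrt(2π·28n) · (28n/e)^(28n). Hence
  (28n)! · e^(28n) / (28n)^(28n) ~ sqrt(2π·28n).
Dividing by sqrt(n): sqrt(2π·28n) / sqrt(n) = sqrt(2π·28) · n^((1−1)/2), so the limit is sqrt(2π·28).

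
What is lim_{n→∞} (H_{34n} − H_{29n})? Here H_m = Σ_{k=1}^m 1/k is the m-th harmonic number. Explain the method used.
lim = ln(34/29)

Euler-Maclaurin gives H_m = ln m + γ + 1/(2m) + O(1/m^2). The γ and O(1/m) terms cancel in the difference:
  H_{34n} − H_{29n} = ln(34n) − ln(29n) + O(1/n) = ln(34/29) + O(1/n).
Hence the limit is ln(34/29).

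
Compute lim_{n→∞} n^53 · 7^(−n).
lim = 0

Exponentials with base > 1 dominate every fixed polynomial: for any fixed c, n^c / 7^n → 0 as n → ∞ (e.g. by the ratio test, or by writing 7^n = e^(n ln 7) and noting e^(n ln 7) / n^c → ∞). Hence n^53 · 7^(−n) = n^53 / 7^n → 0.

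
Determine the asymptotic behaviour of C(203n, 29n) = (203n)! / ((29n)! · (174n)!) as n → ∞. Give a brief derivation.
C(203n, 29n) ~ (823543/46656)^(29n) · sqrt(7/(12π·29n))

Write N = 29n. Apply Stirling to each factorial:
  (7N)! ~ sqrt(2π·7N) · (7N/e)^(7N),
  N! ~ sqrt(2π N) · (N/e)^N,
  (6N)! ~ sqrt(2π·6N) · (6N/e)^(6N).
The exponential factors combine to (7N)^(7N) / (N^N · (6N)^(6N)) = 7^(7N)/6^(6N) = (7^7/6^6)^N = (823543/46656)^N.
The square-root prefactors combine to sqrt(2π·7N) / (sqrt(2π N)·sqrt(2π·6N)) = sqrt(7 / (2π·6·N)) = sqrt(7/(12π·29n)).
Substituting N = 29n: C(203n, 29n) ~ (823543/46656)^(29n) · sqrt(7/(12π·29n)).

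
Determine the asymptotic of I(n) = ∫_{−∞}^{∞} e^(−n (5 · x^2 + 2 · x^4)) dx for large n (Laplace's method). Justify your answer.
I(n) ~ sqrt(π/(5n))

φ(x) = 5 · x^2 + 2 · x^4 has its unique global minimum at x* = 0 (since φ'(x) = 10x + 8x^3 = 0 only at x = 0 for real x with both coefficients positive, and φ → ∞ as |x| → ∞). At x* = 0, φ(0) = 0 and φ''(0) = 10. Laplace's method then gives
  I(n) ~ sqrt(2π / (n · φ''(0))) · e^(−n φ(0)) = sqrt(2π / (10n)) = sqrt(π/(5n)).
The 2 · x^4 term contributes only at subleading order (an O(1/n) relative correction).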